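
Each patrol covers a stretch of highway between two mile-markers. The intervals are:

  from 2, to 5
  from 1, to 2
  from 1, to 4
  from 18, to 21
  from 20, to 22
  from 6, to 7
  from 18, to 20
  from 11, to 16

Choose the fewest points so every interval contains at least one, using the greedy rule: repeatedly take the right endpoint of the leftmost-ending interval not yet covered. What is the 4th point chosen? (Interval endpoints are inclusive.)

20

Sort by right endpoint; whenever an interval is uncovered, place a point at its right end.
Sorted: [1,2] [1,4] [2,5] [6,7] [11,16] [18,20] [18,21] [20,22]
{[1,2],[1,4],[2,5]} hit by 2; {[6,7]} hit by 7; {[11,16]} hit by 16; {[18,20],[18,21],[20,22]} hit by 20.
Points: 2, 7, 16, 20 (4 total).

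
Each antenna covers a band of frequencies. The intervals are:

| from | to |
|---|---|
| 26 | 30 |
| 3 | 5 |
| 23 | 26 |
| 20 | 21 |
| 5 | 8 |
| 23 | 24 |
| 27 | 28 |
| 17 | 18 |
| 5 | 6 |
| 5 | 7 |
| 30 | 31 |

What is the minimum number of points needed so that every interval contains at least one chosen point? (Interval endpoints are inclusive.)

6

Sorted: [3,5] [5,6] [5,7] [5,8] [17,18] [20,21] [23,24] [23,26] [27,28] [26,30] [30,31]
{[3,5],[5,6],[5,7],[5,8]} hit by 5; {[17,18]} hit by 18; {[20,21]} hit by 21; {[23,24],[23,26]} hit by 24; {[27,28],[26,30]} hit by 28; {[30,31]} hit by 31.
Points: 5, 18, 21, 24, 28, 31 (6 total).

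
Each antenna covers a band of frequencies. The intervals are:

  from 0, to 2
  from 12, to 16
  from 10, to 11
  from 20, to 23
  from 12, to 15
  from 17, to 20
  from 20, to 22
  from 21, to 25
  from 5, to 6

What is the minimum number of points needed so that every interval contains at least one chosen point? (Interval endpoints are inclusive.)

By right end: [0,2]  [5,6]  [10,11]  [12,15]  [12,16]  [17,20]  [20,22]  [20,23]  [21,25]
[0,2] uncovered → point at 2; [5,6] uncovered → point at 6; [10,11] uncovered → point at 11; [12,15] uncovered → point at 15; [17,20] uncovered → point at 20; [21,25] uncovered → point at 25.
Points: 2, 6, 11, 15, 20, 25 (6 total).

6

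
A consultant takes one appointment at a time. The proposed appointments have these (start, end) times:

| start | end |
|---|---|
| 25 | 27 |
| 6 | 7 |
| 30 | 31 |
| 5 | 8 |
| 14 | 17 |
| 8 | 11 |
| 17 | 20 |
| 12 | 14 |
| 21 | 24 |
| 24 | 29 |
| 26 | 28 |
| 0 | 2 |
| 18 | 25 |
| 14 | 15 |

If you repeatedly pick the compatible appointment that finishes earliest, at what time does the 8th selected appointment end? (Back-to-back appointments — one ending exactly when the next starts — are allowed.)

Order by finish time; keep every interval that doesn't clash with the previous kept one.
Sorted by end: (0,2)  (6,7)  (5,8)  (8,11)  (12,14)  (14,15)  (14,17)  (17,20)  (21,24)  (18,25)  (25,27)  (26,28)  (24,29)  (30,31)
take (0,2); take (6,7); skip (5,8); take (8,11); take (12,14); take (14,15); skip (14,17); take (17,20); take (21,24); skip (18,25); take (25,27); take (30,31).
Selected: (0,2) (6,7) (8,11) (12,14) (14,15) (17,20) (21,24) (25,27) (30,31)

27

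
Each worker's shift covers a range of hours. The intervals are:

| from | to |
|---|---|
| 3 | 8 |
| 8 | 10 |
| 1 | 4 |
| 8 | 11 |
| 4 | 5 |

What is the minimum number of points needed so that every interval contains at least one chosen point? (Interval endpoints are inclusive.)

Process intervals by earliest right end; each time one isn't hit yet, stab at its right endpoint.
Sorted: [1,4] [4,5] [3,8] [8,10] [8,11]
{[1,4],[4,5],[3,8]} hit by 4; {[8,10],[8,11]} hit by 10.
Points: 4, 10 (2 total).

2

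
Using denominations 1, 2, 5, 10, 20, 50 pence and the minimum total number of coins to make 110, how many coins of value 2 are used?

0

110 − 2×50→10 − 1×10→0
Count of 2: 0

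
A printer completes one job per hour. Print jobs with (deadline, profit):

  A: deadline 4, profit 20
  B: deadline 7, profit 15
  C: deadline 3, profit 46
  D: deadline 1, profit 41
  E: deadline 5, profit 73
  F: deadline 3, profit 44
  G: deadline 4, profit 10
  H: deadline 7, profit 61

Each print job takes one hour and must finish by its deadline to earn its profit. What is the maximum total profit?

By profit: E(d5,73), H(d7,61), C(d3,46), F(d3,44), D(d1,41), A(d4,20), B(d7,15), G(d4,10)
E→slot 5; H→slot 7; C→slot 3; F→slot 2; D→slot 1; A→slot 4; B→slot 6; G skipped.
Profit = 41 + 44 + 46 + 20 + 73 + 15 + 61 = 300

300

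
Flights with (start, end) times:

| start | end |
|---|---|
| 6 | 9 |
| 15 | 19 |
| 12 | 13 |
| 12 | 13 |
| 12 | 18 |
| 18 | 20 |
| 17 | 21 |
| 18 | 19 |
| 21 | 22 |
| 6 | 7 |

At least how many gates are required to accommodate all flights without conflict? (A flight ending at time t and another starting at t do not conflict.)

4

Count concurrent intervals with a sweep; the peak is the room count.
Events (time:±→running): 6:+→1 6:+→2 7:-→1 9:-→0 12:+→1 12:+→2 12:+→3 13:-→2 13:-→1 15:+→2 17:+→3 18:-→2 18:+→3 18:+→4 … peak 4.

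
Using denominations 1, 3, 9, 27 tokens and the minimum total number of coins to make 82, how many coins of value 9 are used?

0

Greedy: take as many of the largest coin as possible, then repeat with the remainder.
82 = 3×27 + 1×1
Count of 9: 0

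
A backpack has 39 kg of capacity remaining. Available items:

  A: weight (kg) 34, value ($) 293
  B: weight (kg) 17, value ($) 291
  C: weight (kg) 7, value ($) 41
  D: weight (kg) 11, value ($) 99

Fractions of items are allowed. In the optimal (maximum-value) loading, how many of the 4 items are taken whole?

Ratios (sorted): B 17.12, D 9.00, A 8.62, C 5.86
take B (17 @ 291); take D (11 @ 99); take 11/34 of A → 94.79. Capacity used 39/39.
2 item(s) taken whole; one partial (take 11/34 of A).

2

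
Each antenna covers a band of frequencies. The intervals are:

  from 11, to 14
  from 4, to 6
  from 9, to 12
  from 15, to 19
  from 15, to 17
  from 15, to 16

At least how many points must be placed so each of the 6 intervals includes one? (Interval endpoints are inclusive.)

3

Process intervals by earliest right end; each time one isn't hit yet, stab at its right endpoint.
By right end: [4,6]  [9,12]  [11,14]  [15,16]  [15,17]  [15,19]
[4,6] uncovered → point at 6; [9,12] uncovered → point at 12; [15,16] uncovered → point at 16.
Points: 6, 12, 16 (3 total).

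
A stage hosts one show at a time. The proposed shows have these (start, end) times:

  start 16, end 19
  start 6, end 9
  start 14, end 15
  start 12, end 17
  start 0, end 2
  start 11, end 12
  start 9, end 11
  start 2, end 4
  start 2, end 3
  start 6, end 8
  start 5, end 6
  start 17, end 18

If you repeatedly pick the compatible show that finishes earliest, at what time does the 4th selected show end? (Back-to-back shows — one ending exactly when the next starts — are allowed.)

By end time: (0,2), (2,3), (2,4), (5,6), (6,8), (6,9), (9,11), (11,12), (14,15), (12,17), (17,18), (16,19).
Pick (0,2); next start ≥ 2 → (2,3); next start ≥ 3 → (5,6); next start ≥ 6 → (6,8); next start ≥ 8 → (9,11); next start ≥ 11 → (11,12); next start ≥ 12 → (14,15); next start ≥ 15 → (17,18).
Selected: (0,2) (2,3) (5,6) (6,8) (9,11) (11,12) (14,15) (17,18)

8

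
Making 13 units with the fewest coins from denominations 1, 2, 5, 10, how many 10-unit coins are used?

Greedy: take as many of the largest coin as possible, then repeat with the remainder.
13 − 1×10→3 − 1×2→1 − 1×1→0
Count of 10: 1

1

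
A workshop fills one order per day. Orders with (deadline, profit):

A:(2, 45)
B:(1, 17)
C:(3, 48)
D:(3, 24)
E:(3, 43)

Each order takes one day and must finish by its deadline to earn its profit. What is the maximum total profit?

136

Sort by profit descending; place each in the latest free slot ≤ its deadline.
Profit order: C=48 A=45 E=43 D=24 B=17
Assign: C→slot 3, A→slot 2, E→slot 1, D skipped, B skipped.
Slots: [1:E] [2:A] [3:C]
Profit = 43 + 45 + 48 = 136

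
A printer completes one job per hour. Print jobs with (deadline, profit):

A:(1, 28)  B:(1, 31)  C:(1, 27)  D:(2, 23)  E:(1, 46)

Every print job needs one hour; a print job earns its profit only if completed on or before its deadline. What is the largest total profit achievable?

Sort by profit descending; place each in the latest free slot ≤ its deadline.
By profit: E(d1,46), B(d1,31), A(d1,28), C(d1,27), D(d2,23)
E→slot 1; B skipped; A skipped; C skipped; D→slot 2.
Profit = 46 + 23 = 69

69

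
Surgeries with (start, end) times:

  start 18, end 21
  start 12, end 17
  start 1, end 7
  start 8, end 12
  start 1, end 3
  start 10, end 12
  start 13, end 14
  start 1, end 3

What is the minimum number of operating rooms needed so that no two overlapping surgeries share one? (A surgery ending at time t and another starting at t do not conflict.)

3

Count concurrent intervals with a sweep; the peak is the room count.
Events (time:±→running): 1:+→1 1:+→2 1:+→3 … peak 3.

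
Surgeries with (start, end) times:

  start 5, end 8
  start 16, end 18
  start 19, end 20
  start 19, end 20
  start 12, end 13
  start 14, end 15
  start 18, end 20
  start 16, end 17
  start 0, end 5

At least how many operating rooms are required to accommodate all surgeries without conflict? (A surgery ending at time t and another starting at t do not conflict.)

The answer is the maximum number of intervals overlapping at any instant.
Events (time:±→running): 0:+→1 5:-→0 5:+→1 8:-→0 12:+→1 13:-→0 14:+→1 15:-→0 16:+→1 16:+→2 17:-→1 18:-→0 18:+→1 19:+→2 19:+→3 … peak 3.

3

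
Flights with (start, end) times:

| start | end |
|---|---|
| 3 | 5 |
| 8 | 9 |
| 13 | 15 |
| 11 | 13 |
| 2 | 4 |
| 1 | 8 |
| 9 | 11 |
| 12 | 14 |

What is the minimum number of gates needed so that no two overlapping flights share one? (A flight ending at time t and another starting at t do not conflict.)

3

Count concurrent intervals with a sweep; the peak is the room count.
Events (time:±→running): 1:+→1 2:+→2 3:+→3 … peak 3.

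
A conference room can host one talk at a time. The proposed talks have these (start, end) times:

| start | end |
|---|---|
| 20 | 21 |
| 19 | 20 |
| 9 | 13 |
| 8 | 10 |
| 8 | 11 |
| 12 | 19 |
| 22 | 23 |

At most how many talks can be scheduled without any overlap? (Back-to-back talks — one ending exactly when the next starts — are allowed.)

Sort by end time and greedily take each interval whose start is ≥ the last chosen end.
Sorted by end: (8,10)  (8,11)  (9,13)  (12,19)  (19,20)  (20,21)  (22,23)
take (8,10); take (12,19); take (19,20); take (20,21); take (22,23).
Selected 5 talks.

5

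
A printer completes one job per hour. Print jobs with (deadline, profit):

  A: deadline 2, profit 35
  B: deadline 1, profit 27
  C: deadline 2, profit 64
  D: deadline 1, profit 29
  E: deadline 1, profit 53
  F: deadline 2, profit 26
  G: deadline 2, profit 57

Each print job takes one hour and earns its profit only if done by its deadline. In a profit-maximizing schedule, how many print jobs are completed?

Sort by profit descending; place each in the latest free slot ≤ its deadline.
Profit order: C=64 G=57 E=53 A=35 D=29 B=27 F=26
Assign: C→slot 2, G→slot 1, E skipped, A skipped, D skipped, B skipped, F skipped.
Slots: [1:G] [2:C]
2 of 7 scheduled.

2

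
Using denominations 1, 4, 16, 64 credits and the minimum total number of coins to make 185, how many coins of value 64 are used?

2

Greedy: take as many of the largest coin as possible, then repeat with the remainder.
185 − 2×64→57 − 3×16→9 − 2×4→1 − 1×1→0
Count of 64: 2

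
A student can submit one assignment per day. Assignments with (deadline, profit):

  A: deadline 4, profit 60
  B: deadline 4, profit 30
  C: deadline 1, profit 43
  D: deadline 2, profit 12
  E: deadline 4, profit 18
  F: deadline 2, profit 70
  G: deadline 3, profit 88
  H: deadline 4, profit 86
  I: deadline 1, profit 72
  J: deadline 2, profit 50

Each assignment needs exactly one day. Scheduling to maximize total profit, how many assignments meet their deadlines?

4

Sort by profit descending; place each in the latest free slot ≤ its deadline.
By profit: G(d3,88), H(d4,86), I(d1,72), F(d2,70), A(d4,60), J(d2,50), C(d1,43), B(d4,30), E(d4,18), D(d2,12)
G→slot 3; H→slot 4; I→slot 1; F→slot 2; A skipped; J skipped; C skipped; B skipped; E skipped; D skipped.
4 of 10 scheduled.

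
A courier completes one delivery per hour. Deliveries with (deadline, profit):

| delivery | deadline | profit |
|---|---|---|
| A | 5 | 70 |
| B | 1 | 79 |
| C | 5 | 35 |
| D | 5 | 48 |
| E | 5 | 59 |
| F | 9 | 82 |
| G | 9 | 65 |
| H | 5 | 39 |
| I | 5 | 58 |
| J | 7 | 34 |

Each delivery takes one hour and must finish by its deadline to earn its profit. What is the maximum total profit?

Sort by profit descending; place each in the latest free slot ≤ its deadline.
Profit order: F=82 B=79 A=70 G=65 E=59 I=58 D=48 H=39 C=35 J=34
Assign: F→slot 9, B→slot 1, A→slot 5, G→slot 8, E→slot 4, I→slot 3, D→slot 2, H skipped, C skipped, J→slot 7.
Slots: [1:B] [2:D] [3:I] [4:E] [5:A] [7:J] [8:G] [9:F]
Profit = 79 + 48 + 58 + 59 + 70 + 34 + 65 + 82 = 495

495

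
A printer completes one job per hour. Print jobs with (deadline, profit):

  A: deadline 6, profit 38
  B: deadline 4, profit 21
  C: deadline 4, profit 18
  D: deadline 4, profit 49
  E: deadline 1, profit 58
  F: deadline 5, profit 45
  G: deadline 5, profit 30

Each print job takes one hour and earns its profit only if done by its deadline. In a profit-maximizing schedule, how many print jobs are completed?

Take jobs in profit order; each goes to the latest open slot no later than its deadline.
Profit order: E=58 D=49 F=45 A=38 G=30 B=21 C=18
Assign: E→slot 1, D→slot 4, F→slot 5, A→slot 6, G→slot 3, B→slot 2, C skipped.
Slots: [1:E] [2:B] [3:G] [4:D] [5:F] [6:A]
6 of 7 scheduled.

6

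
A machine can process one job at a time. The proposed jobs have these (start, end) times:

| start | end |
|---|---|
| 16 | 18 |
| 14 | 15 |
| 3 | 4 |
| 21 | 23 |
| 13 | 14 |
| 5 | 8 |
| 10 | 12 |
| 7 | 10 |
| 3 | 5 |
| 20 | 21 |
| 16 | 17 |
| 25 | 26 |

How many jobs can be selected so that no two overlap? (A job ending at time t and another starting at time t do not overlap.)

9

Sorted by end: (3,4)  (3,5)  (5,8)  (7,10)  (10,12)  (13,14)  (14,15)  (16,17)  (16,18)  (20,21)  (21,23)  (25,26)
take (3,4); take (5,8); skip (7,10); take (10,12); take (13,14); take (14,15); take (16,17); take (20,21); take (21,23); take (25,26).
Selected 9 jobs.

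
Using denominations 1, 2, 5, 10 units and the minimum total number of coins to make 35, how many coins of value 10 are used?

3

Greedy: take as many of the largest coin as possible, then repeat with the remainder.
35 − 3×10→5 − 1×5→0
Count of 10: 3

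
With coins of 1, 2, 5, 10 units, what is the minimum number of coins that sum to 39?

6

39 − 3×10→9 − 1×5→4 − 2×2→0
Total coins = 3 + 1 + 2 = 6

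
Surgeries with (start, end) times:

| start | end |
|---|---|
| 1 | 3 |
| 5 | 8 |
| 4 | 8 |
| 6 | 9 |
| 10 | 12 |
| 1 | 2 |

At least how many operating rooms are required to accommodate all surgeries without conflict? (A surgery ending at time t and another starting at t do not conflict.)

3

The answer is the maximum number of intervals overlapping at any instant.
starts: [1, 1, 4, 5, 6, 10]
ends:   [2, 3, 8, 8, 9, 12]
s1→1 s1→2 e2→1 e3→0 s4→1 s5→2 s6→3  — peak 3.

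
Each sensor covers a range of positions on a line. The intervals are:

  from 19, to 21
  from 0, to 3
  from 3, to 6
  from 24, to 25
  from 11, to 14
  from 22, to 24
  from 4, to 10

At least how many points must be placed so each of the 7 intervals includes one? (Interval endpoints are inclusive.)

5

Sorted: [0,3] [3,6] [4,10] [11,14] [19,21] [22,24] [24,25]
{[0,3],[3,6]} hit by 3; {[4,10]} hit by 10; {[11,14]} hit by 14; {[19,21]} hit by 21; {[22,24],[24,25]} hit by 24.
Points: 3, 10, 14, 21, 24 (5 total).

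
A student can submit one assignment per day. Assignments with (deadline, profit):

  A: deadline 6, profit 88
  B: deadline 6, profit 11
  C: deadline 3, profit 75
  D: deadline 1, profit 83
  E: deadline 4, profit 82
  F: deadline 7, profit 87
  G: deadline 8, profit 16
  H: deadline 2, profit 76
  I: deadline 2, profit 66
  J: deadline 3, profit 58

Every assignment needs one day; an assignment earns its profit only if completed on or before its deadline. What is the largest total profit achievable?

Sort by profit descending; place each in the latest free slot ≤ its deadline.
By profit: A(d6,88), F(d7,87), D(d1,83), E(d4,82), H(d2,76), C(d3,75), I(d2,66), J(d3,58), G(d8,16), B(d6,11)
A→slot 6; F→slot 7; D→slot 1; E→slot 4; H→slot 2; C→slot 3; I skipped; J skipped; G→slot 8; B→slot 5.
Profit = 83 + 76 + 75 + 82 + 11 + 88 + 87 + 16 = 518

518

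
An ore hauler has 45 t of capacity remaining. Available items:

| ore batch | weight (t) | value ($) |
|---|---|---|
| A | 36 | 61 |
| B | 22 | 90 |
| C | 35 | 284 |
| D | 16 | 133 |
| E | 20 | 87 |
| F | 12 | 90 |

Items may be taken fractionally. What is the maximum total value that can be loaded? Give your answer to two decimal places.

368.31

Sort by value per unit weight and fill in that order.
Ratios (sorted): D 8.31, C 8.11, F 7.50, E 4.35, B 4.09, A 1.69
take D (16 @ 133); take 29/35 of C → 235.31. Capacity used 45/45.
Total value = 368.31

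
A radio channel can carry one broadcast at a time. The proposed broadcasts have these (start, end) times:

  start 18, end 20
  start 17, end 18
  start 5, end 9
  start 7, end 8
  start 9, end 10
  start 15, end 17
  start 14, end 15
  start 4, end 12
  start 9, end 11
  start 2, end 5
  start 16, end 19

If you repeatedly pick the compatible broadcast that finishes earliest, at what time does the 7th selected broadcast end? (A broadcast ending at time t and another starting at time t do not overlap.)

By end time: (2,5), (7,8), (5,9), (9,10), (9,11), (4,12), (14,15), (15,17), (17,18), (16,19), (18,20).
Pick (2,5); next start ≥ 5 → (7,8); next start ≥ 8 → (9,10); next start ≥ 10 → (14,15); next start ≥ 15 → (15,17); next start ≥ 17 → (17,18); next start ≥ 18 → (18,20).
Selected: (2,5) (7,8) (9,10) (14,15) (15,17) (17,18) (18,20)

20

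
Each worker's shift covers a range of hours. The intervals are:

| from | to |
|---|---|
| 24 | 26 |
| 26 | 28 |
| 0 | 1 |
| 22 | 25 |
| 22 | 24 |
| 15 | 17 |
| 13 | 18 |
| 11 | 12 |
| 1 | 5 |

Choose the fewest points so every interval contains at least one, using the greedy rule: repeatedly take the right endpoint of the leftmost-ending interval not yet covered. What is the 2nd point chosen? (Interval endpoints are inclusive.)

12

Sort by right endpoint; whenever an interval is uncovered, place a point at its right end.
Sorted: [0,1] [1,5] [11,12] [15,17] [13,18] [22,24] [22,25] [24,26] [26,28]
{[0,1],[1,5]} hit by 1; {[11,12]} hit by 12; {[15,17],[13,18]} hit by 17; {[22,24],[22,25],[24,26]} hit by 24; {[26,28]} hit by 28.
Points: 1, 12, 17, 24, 28 (5 total).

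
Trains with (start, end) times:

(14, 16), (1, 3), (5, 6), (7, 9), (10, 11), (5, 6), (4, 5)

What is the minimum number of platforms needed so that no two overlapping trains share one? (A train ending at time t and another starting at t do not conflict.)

2

Count concurrent intervals with a sweep; the peak is the room count.
Events (time:±→running): 1:+→1 3:-→0 4:+→1 5:-→0 5:+→1 5:+→2 … peak 2.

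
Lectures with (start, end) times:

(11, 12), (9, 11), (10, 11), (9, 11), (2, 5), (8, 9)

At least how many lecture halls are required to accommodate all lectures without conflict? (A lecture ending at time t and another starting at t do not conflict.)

3

The answer is the maximum number of intervals overlapping at any instant.
starts: [2, 8, 9, 9, 10, 11]
ends:   [5, 9, 11, 11, 11, 12]
s2→1 e5→0 s8→1 e9→0 s9→1 s9→2 s10→3  — peak 3.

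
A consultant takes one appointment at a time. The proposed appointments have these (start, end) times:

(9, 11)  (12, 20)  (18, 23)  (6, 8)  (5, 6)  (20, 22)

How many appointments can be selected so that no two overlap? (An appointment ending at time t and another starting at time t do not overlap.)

Greedy by earliest finish: after sorting by end time, pick each interval compatible with the last pick.
By end time: (5,6), (6,8), (9,11), (12,20), (20,22), (18,23).
Pick (5,6); next start ≥ 6 → (6,8); next start ≥ 8 → (9,11); next start ≥ 11 → (12,20); next start ≥ 20 → (20,22).
Selected 5 appointments.

5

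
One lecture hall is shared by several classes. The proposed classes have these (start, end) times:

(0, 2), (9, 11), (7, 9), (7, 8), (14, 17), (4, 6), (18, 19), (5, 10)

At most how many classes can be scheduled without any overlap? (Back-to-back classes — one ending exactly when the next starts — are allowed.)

By end time: (0,2), (4,6), (7,8), (7,9), (5,10), (9,11), (14,17), (18,19).
Pick (0,2); next start ≥ 2 → (4,6); next start ≥ 6 → (7,8); next start ≥ 8 → (9,11); next start ≥ 11 → (14,17); next start ≥ 17 → (18,19).
Selected 6 classes.

6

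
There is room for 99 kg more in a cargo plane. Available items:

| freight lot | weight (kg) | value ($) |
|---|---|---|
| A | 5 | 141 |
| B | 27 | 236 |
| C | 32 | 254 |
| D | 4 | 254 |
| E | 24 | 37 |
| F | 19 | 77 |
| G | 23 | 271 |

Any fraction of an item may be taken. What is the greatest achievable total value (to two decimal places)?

Ratios (sorted): D 63.50, A 28.20, G 11.78, B 8.74, C 7.94, F 4.05, E 1.54
take D (4 @ 254); take A (5 @ 141); take G (23 @ 271); take B (27 @ 236); take C (32 @ 254); take 8/19 of F → 32.42. Capacity used 99/99.
Total value = 1188.42

1188.42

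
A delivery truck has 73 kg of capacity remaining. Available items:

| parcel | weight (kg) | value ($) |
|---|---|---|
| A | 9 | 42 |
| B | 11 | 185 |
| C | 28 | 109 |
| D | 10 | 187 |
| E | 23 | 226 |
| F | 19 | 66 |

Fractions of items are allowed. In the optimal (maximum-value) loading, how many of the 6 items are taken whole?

Sort by value per unit weight and fill in that order.
Order: D (187/10=18.70) > B (185/11=16.82) > E (226/23=9.83) > A (42/9=4.67) > C (109/28=3.89) > F (66/19=3.47)
Fill: take D (10 @ 187) → take B (11 @ 185) → take E (23 @ 226) → take A (9 @ 42) → take 20/28 of C → 77.86; 73/73 used.
4 item(s) taken whole; one partial (take 20/28 of C).

4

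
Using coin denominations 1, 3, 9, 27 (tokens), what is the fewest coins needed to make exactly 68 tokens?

68 = 2×27 + 1×9 + 1×3 + 2×1
Total coins = 2 + 1 + 1 + 2 = 6

6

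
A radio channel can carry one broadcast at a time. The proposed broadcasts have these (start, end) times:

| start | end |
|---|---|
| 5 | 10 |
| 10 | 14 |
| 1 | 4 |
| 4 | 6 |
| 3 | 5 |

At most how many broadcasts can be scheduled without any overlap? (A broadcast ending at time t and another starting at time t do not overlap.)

3

Order by finish time; keep every interval that doesn't clash with the previous kept one.
By end time: (1,4), (3,5), (4,6), (5,10), (10,14).
Pick (1,4); next start ≥ 4 → (4,6); next start ≥ 6 → (10,14).
Selected 3 broadcasts.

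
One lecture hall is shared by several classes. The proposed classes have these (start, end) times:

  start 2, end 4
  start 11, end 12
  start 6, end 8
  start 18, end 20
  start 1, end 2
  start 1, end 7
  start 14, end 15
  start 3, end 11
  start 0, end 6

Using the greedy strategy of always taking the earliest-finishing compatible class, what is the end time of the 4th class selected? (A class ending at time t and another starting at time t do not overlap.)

Order by finish time; keep every interval that doesn't clash with the previous kept one.
By end time: (1,2), (2,4), (0,6), (1,7), (6,8), (3,11), (11,12), (14,15), (18,20).
Pick (1,2); next start ≥ 2 → (2,4); next start ≥ 4 → (6,8); next start ≥ 8 → (11,12); next start ≥ 12 → (14,15); next start ≥ 15 → (18,20).
Selected: (1,2) (2,4) (6,8) (11,12) (14,15) (18,20)

12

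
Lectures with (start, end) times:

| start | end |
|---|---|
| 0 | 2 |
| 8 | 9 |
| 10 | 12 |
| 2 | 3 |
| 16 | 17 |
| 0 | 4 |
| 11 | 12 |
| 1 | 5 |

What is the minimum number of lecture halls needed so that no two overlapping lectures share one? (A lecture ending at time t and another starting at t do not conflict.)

3

Count concurrent intervals with a sweep; the peak is the room count.
starts: [0, 0, 1, 2, 8, 10, 11, 16]
ends:   [2, 3, 4, 5, 9, 12, 12, 17]
s0→1 s0→2 s1→3  — peak 3.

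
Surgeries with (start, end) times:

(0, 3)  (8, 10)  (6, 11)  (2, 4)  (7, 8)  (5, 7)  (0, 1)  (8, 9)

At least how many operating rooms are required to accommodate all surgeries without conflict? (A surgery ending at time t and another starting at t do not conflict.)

3

Count concurrent intervals with a sweep; the peak is the room count.
Events (time:±→running): 0:+→1 0:+→2 1:-→1 2:+→2 3:-→1 4:-→0 5:+→1 6:+→2 7:-→1 7:+→2 8:-→1 8:+→2 8:+→3 … peak 3.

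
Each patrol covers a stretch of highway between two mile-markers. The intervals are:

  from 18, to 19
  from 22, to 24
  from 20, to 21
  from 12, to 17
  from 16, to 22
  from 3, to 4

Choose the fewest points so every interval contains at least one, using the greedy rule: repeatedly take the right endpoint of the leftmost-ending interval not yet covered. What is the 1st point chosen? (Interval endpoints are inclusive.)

4

Sort by right endpoint; whenever an interval is uncovered, place a point at its right end.
Sorted: [3,4] [12,17] [18,19] [20,21] [16,22] [22,24]
{[3,4]} hit by 4; {[12,17]} hit by 17; {[18,19]} hit by 19; {[20,21],[16,22]} hit by 21; {[22,24]} hit by 24.
Points: 4, 17, 19, 21, 24 (5 total).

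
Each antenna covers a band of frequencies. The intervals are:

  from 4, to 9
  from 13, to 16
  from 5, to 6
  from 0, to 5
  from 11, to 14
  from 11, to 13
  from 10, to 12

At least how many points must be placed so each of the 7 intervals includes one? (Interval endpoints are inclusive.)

3

By right end: [0,5]  [5,6]  [4,9]  [10,12]  [11,13]  [11,14]  [13,16]
[0,5] uncovered → point at 5; [10,12] uncovered → point at 12; [13,16] uncovered → point at 16.
Points: 5, 12, 16 (3 total).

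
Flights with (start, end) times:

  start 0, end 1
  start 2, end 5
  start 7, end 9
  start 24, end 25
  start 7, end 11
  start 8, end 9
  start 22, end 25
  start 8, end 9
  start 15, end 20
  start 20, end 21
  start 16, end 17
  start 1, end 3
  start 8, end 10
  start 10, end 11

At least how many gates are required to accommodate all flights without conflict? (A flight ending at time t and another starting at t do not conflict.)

Events (time:±→running): 0:+→1 1:-→0 1:+→1 2:+→2 3:-→1 5:-→0 7:+→1 7:+→2 8:+→3 8:+→4 8:+→5 … peak 5.

5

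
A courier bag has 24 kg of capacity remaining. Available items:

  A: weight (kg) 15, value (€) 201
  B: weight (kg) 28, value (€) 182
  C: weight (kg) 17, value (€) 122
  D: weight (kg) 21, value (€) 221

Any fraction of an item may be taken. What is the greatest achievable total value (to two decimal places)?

295.71

Greedy by value/weight ratio, highest first.
Ratios (sorted): A 13.40, D 10.52, C 7.18, B 6.50
take A (15 @ 201); take 9/21 of D → 94.71. Capacity used 24/24.
Total value = 295.71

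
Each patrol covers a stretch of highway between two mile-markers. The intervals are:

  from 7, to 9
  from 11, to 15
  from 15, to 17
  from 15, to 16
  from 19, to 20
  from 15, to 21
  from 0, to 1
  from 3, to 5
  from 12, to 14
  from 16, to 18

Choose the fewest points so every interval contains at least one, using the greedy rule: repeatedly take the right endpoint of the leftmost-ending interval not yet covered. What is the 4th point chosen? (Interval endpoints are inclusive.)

14

Sort by right endpoint; whenever an interval is uncovered, place a point at its right end.
Sorted: [0,1] [3,5] [7,9] [12,14] [11,15] [15,16] [15,17] [16,18] [19,20] [15,21]
{[0,1]} hit by 1; {[3,5]} hit by 5; {[7,9]} hit by 9; {[12,14],[11,15]} hit by 14; {[15,16],[15,17],[16,18]} hit by 16; {[19,20],[15,21]} hit by 20.
Points: 1, 5, 9, 14, 16, 20 (6 total).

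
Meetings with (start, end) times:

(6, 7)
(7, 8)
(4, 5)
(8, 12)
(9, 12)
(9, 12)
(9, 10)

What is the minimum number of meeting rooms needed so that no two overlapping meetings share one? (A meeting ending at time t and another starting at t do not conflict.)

Count concurrent intervals with a sweep; the peak is the room count.
starts: [4, 6, 7, 8, 9, 9, 9]
ends:   [5, 7, 8, 10, 12, 12, 12]
s4→1 e5→0 s6→1 e7→0 s7→1 e8→0 s8→1 s9→2 s9→3 s9→4  — peak 4.

4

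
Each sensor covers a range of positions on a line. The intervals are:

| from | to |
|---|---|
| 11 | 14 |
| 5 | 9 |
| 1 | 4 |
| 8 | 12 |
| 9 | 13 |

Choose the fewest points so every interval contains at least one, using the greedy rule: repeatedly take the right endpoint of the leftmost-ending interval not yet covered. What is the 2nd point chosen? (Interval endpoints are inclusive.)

Process intervals by earliest right end; each time one isn't hit yet, stab at its right endpoint.
Sorted: [1,4] [5,9] [8,12] [9,13] [11,14]
{[1,4]} hit by 4; {[5,9],[8,12],[9,13]} hit by 9; {[11,14]} hit by 14.
Points: 4, 9, 14 (3 total).

9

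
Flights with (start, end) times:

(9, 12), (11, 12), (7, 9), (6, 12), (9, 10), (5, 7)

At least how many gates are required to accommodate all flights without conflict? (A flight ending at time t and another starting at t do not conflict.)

3

starts: [5, 6, 7, 9, 9, 11]
ends:   [7, 9, 10, 12, 12, 12]
s5→1 s6→2 e7→1 s7→2 e9→1 s9→2 s9→3  — peak 3.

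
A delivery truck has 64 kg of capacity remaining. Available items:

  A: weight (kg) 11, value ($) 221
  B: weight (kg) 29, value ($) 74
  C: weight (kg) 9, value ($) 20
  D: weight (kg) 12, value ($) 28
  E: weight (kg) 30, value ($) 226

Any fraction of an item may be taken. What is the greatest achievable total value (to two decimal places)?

Greedy by value/weight ratio, highest first.
Ratios (sorted): A 20.09, E 7.53, B 2.55, D 2.33, C 2.22
take A (11 @ 221); take E (30 @ 226); take 23/29 of B → 58.69. Capacity used 64/64.
Total value = 505.69

505.69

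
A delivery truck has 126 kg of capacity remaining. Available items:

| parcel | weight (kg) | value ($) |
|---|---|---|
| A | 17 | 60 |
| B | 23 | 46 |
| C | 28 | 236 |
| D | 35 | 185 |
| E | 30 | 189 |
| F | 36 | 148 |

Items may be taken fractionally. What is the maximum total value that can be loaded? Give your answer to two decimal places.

Sort by value per unit weight and fill in that order.
Order: C (236/28=8.43) > E (189/30=6.30) > D (185/35=5.29) > F (148/36=4.11) > A (60/17=3.53) > B (46/23=2.00)
Fill: take C (28 @ 236) → take E (30 @ 189) → take D (35 @ 185) → take 33/36 of F → 135.67; 126/126 used.
Total value = 745.67

745.67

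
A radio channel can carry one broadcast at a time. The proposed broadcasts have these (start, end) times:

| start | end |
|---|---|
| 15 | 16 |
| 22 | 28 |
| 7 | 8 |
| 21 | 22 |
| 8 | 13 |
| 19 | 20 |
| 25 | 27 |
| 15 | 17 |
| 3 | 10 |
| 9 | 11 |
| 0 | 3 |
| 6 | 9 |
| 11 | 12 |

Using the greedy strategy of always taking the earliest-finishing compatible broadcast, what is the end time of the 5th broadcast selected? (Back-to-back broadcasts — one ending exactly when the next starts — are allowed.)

Greedy by earliest finish: after sorting by end time, pick each interval compatible with the last pick.
Sorted by end: (0,3)  (7,8)  (6,9)  (3,10)  (9,11)  (11,12)  (8,13)  (15,16)  (15,17)  (19,20)  (21,22)  (25,27)  (22,28)
take (0,3); take (7,8); take (9,11); take (11,12); skip (8,13); take (15,16); take (19,20); take (21,22); take (25,27).
Selected: (0,3) (7,8) (9,11) (11,12) (15,16) (19,20) (21,22) (25,27)

16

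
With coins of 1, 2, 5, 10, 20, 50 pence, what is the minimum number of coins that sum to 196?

7

196 = 3×50 + 2×20 + 1×5 + 1×1
Total coins = 3 + 2 + 1 + 1 = 7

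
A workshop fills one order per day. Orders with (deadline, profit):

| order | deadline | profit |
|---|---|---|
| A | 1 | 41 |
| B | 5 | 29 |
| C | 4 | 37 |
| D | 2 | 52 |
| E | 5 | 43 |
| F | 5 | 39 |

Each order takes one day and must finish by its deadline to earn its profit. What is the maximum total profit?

Take jobs in profit order; each goes to the latest open slot no later than its deadline.
Profit order: D=52 E=43 A=41 F=39 C=37 B=29
Assign: D→slot 2, E→slot 5, A→slot 1, F→slot 4, C→slot 3, B skipped.
Slots: [1:A] [2:D] [3:C] [4:F] [5:E]
Profit = 41 + 52 + 37 + 39 + 43 = 212

212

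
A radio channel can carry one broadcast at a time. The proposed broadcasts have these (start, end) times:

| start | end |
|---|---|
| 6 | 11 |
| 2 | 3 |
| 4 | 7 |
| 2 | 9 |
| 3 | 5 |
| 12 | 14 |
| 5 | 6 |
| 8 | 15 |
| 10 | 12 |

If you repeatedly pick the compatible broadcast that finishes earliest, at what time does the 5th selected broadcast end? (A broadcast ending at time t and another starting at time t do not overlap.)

14

Sorted by end: (2,3)  (3,5)  (5,6)  (4,7)  (2,9)  (6,11)  (10,12)  (12,14)  (8,15)
take (2,3); take (3,5); take (5,6); skip (2,9); take (6,11); skip (10,12); take (12,14).
Selected: (2,3) (3,5) (5,6) (6,11) (12,14)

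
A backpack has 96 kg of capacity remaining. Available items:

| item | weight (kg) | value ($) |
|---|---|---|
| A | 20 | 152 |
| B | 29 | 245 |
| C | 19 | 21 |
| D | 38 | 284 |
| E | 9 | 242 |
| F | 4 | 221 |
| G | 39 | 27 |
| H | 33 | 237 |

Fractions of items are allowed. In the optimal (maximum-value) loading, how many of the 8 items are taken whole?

Ratios (sorted): F 55.25, E 26.89, B 8.45, A 7.60, D 7.47, H 7.18, C 1.11, G 0.69
take F (4 @ 221); take E (9 @ 242); take B (29 @ 245); take A (20 @ 152); take 34/38 of D → 254.11. Capacity used 96/96.
4 item(s) taken whole; one partial (take 34/38 of D).

4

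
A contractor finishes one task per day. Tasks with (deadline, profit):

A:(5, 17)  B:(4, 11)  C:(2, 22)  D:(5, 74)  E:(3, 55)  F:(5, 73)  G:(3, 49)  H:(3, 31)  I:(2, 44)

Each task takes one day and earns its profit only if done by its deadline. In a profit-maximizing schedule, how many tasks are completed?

5

By profit: D(d5,74), F(d5,73), E(d3,55), G(d3,49), I(d2,44), H(d3,31), C(d2,22), A(d5,17), B(d4,11)
D→slot 5; F→slot 4; E→slot 3; G→slot 2; I→slot 1; H skipped; C skipped; A skipped; B skipped.
5 of 9 scheduled.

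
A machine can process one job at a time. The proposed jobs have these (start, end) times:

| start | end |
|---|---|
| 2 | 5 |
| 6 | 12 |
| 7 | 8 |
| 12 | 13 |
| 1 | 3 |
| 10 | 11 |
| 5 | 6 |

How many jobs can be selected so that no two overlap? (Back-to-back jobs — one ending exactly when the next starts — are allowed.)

Sorted by end: (1,3)  (2,5)  (5,6)  (7,8)  (10,11)  (6,12)  (12,13)
take (1,3); skip (2,5); take (5,6); take (7,8); take (10,11); skip (6,12); take (12,13).
Selected 5 jobs.

5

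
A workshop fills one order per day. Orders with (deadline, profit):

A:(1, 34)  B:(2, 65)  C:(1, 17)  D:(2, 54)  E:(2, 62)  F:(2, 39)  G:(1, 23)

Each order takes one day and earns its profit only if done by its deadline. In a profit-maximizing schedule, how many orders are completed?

By profit: B(d2,65), E(d2,62), D(d2,54), F(d2,39), A(d1,34), G(d1,23), C(d1,17)
B→slot 2; E→slot 1; D skipped; F skipped; A skipped; G skipped; C skipped.
2 of 7 scheduled.

2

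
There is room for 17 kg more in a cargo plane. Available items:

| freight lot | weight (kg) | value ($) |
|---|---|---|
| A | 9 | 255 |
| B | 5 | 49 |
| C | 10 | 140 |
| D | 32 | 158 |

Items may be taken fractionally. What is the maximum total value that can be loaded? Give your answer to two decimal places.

367.00

Greedy by value/weight ratio, highest first.
Ratios (sorted): A 28.33, C 14.00, B 9.80, D 4.94
take A (9 @ 255); take 8/10 of C → 112.00. Capacity used 17/17.
Total value = 367.00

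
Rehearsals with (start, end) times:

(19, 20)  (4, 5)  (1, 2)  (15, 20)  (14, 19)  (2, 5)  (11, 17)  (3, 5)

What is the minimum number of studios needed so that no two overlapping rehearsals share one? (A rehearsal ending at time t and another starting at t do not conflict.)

The answer is the maximum number of intervals overlapping at any instant.
Events (time:±→running): 1:+→1 2:-→0 2:+→1 3:+→2 4:+→3 … peak 3.

3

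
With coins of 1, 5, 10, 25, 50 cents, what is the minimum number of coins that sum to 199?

10

199 = 3×50 + 1×25 + 2×10 + 4×1
Total coins = 3 + 1 + 2 + 4 = 10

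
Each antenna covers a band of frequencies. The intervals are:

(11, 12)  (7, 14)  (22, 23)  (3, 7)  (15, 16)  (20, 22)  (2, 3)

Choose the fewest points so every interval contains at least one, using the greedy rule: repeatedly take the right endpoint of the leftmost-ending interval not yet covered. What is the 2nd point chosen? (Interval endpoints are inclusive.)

12

Sort by right endpoint; whenever an interval is uncovered, place a point at its right end.
Sorted: [2,3] [3,7] [11,12] [7,14] [15,16] [20,22] [22,23]
{[2,3],[3,7]} hit by 3; {[11,12],[7,14]} hit by 12; {[15,16]} hit by 16; {[20,22],[22,23]} hit by 22.
Points: 3, 12, 16, 22 (4 total).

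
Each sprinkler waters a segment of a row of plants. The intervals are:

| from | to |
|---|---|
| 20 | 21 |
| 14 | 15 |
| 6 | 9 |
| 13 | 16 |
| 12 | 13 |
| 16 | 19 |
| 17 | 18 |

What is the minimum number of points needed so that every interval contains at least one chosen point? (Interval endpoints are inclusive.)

Sort by right endpoint; whenever an interval is uncovered, place a point at its right end.
By right end: [6,9]  [12,13]  [14,15]  [13,16]  [17,18]  [16,19]  [20,21]
[6,9] uncovered → point at 9; [12,13] uncovered → point at 13; [14,15] uncovered → point at 15; [17,18] uncovered → point at 18; [20,21] uncovered → point at 21.
Points: 9, 13, 15, 18, 21 (5 total).

5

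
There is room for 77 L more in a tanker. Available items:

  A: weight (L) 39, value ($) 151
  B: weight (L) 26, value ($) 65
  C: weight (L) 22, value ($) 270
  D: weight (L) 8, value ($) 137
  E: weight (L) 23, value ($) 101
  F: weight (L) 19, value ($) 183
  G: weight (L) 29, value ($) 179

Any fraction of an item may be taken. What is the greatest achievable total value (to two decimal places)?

762.83

Sort by value per unit weight and fill in that order.
Order: D (137/8=17.12) > C (270/22=12.27) > F (183/19=9.63) > G (179/29=6.17) > E (101/23=4.39) > A (151/39=3.87) > B (65/26=2.50)
Fill: take D (8 @ 137) → take C (22 @ 270) → take F (19 @ 183) → take 28/29 of G → 172.83; 77/77 used.
Total value = 762.83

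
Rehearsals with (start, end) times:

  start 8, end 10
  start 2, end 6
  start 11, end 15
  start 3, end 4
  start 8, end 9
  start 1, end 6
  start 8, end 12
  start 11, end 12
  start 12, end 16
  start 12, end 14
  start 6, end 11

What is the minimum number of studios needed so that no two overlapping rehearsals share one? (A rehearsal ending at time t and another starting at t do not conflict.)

4

Count concurrent intervals with a sweep; the peak is the room count.
starts: [1, 2, 3, 6, 8, 8, 8, 11, 11, 12, 12]
ends:   [4, 6, 6, 9, 10, 11, 12, 12, 14, 15, 16]
s1→1 s2→2 s3→3 e4→2 e6→1 e6→0 s6→1 s8→2 s8→3 s8→4  — peak 4.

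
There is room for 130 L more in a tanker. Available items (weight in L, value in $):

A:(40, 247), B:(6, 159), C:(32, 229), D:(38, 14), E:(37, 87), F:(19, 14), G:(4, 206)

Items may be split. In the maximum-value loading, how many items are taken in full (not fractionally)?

Sort by value per unit weight and fill in that order.
Ratios (sorted): G 51.50, B 26.50, C 7.16, A 6.17, E 2.35, F 0.74, D 0.37
take G (4 @ 206); take B (6 @ 159); take C (32 @ 229); take A (40 @ 247); take E (37 @ 87); take 11/19 of F → 8.11. Capacity used 130/130.
5 item(s) taken whole; one partial (take 11/19 of F).

5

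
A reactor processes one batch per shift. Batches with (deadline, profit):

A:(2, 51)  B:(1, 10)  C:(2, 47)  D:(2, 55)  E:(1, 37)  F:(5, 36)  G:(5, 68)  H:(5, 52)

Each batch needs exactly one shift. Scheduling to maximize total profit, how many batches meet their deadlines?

By profit: G(d5,68), D(d2,55), H(d5,52), A(d2,51), C(d2,47), E(d1,37), F(d5,36), B(d1,10)
G→slot 5; D→slot 2; H→slot 4; A→slot 1; C skipped; E skipped; F→slot 3; B skipped.
5 of 8 scheduled.

5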